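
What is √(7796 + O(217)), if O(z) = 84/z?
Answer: 2*√1873082/31 ≈ 88.297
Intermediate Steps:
√(7796 + O(217)) = √(7796 + 84/217) = √(7796 + 84*(1/217)) = √(7796 + 12/31) = √(241688/31) = 2*√1873082/31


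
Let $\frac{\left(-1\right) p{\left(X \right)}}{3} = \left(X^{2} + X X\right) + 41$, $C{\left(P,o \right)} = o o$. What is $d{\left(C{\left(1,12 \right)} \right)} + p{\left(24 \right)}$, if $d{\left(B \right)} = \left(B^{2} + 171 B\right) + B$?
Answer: $41925$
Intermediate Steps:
$C{\left(P,o \right)} = o^{2}$
$p{\left(X \right)} = -123 - 6 X^{2}$ ($p{\left(X \right)} = - 3 \left(\left(X^{2} + X X\right) + 41\right) = - 3 \left(\left(X^{2} + X^{2}\right) + 41\right) = - 3 \left(2 X^{2} + 41\right) = - 3 \left(41 + 2 X^{2}\right) = -123 - 6 X^{2}$)
$d{\left(B \right)} = B^{2} + 172 B$
$d{\left(C{\left(1,12 \right)} \right)} + p{\left(24 \right)} = 12^{2} \left(172 + 12^{2}\right) - \left(123 + 6 \cdot 24^{2}\right) = 144 \left(172 + 144\right) - 3579 = 144 \cdot 316 - 3579 = 45504 - 3579 = 41925$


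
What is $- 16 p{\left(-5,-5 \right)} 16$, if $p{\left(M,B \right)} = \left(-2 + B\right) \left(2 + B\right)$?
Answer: $-5376$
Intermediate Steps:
$- 16 p{\left(-5,-5 \right)} 16 = - 16 \left(-4 + \left(-5\right)^{2}\right) 16 = - 16 \left(-4 + 25\right) 16 = \left(-16\right) 21 \cdot 16 = \left(-336\right) 16 = -5376$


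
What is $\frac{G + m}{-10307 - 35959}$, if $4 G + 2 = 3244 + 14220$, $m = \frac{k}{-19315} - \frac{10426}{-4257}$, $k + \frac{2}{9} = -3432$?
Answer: $- \frac{143665865885}{1521669400812} \approx -0.094413$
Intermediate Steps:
$k = - \frac{30890}{9}$ ($k = - \frac{2}{9} - 3432 = - \frac{30890}{9} \approx -3432.2$)
$m = \frac{43197832}{16444791}$ ($m = - \frac{30890}{9 \left(-19315\right)} - \frac{10426}{-4257} = \left(- \frac{30890}{9}\right) \left(- \frac{1}{19315}\right) - - \frac{10426}{4257} = \frac{6178}{34767} + \frac{10426}{4257} = \frac{43197832}{16444791} \approx 2.6268$)
$G = \frac{8731}{2}$ ($G = - \frac{1}{2} + \frac{3244 + 14220}{4} = - \frac{1}{2} + \frac{1}{4} \cdot 17464 = - \frac{1}{2} + 4366 = \frac{8731}{2} \approx 4365.5$)
$\frac{G + m}{-10307 - 35959} = \frac{\frac{8731}{2} + \frac{43197832}{16444791}}{-10307 - 35959} = \frac{143665865885}{32889582 \left(-46266\right)} = \frac{143665865885}{32889582} \left(- \frac{1}{46266}\right) = - \frac{143665865885}{1521669400812}$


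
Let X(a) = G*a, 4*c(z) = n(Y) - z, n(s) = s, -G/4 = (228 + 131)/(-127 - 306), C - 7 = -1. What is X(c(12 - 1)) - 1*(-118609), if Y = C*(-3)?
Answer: 51347286/433 ≈ 1.1859e+5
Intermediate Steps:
C = 6 (C = 7 - 1 = 6)
G = 1436/433 (G = -4*(228 + 131)/(-127 - 306) = -1436/(-433) = -1436*(-1)/433 = -4*(-359/433) = 1436/433 ≈ 3.3164)
Y = -18 (Y = 6*(-3) = -18)
c(z) = -9/2 - z/4 (c(z) = (-18 - z)/4 = -9/2 - z/4)
X(a) = 1436*a/433
X(c(12 - 1)) - 1*(-118609) = 1436*(-9/2 - (12 - 1)/4)/433 - 1*(-118609) = 1436*(-9/2 - ¼*11)/433 + 118609 = 1436*(-9/2 - 11/4)/433 + 118609 = (1436/433)*(-29/4) + 118609 = -10411/433 + 118609 = 51347286/433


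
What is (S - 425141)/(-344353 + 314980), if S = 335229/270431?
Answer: 114970970542/7943369763 ≈ 14.474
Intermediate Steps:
S = 335229/270431 (S = 335229*(1/270431) = 335229/270431 ≈ 1.2396)
(S - 425141)/(-344353 + 314980) = (335229/270431 - 425141)/(-344353 + 314980) = -114970970542/270431/(-29373) = -114970970542/270431*(-1/29373) = 114970970542/7943369763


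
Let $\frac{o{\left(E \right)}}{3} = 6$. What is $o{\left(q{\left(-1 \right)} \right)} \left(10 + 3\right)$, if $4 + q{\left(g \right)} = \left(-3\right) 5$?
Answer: $234$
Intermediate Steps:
$q{\left(g \right)} = -19$ ($q{\left(g \right)} = -4 - 15 = -19$)
$o{\left(E \right)} = 18$ ($o{\left(E \right)} = 3 \cdot 6 = 18$)
$o{\left(q{\left(-1 \right)} \right)} \left(10 + 3\right) = 18 \left(10 + 3\right) = 18 \cdot 13 = 234$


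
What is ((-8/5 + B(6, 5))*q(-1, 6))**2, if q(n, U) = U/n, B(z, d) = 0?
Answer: 2304/25 ≈ 92.160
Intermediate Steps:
((-8/5 + B(6, 5))*q(-1, 6))**2 = ((-8/5 + 0)*(6/(-1)))**2 = ((-8*1/5 + 0)*(6*(-1)))**2 = ((-8/5 + 0)*(-6))**2 = (-8/5*(-6))**2 = (48/5)**2 = 2304/25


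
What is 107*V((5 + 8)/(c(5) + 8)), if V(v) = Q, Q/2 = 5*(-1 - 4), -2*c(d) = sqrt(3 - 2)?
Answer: -5350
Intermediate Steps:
c(d) = -1/2 (c(d) = -sqrt(3 - 2)/2 = -sqrt(1)/2 = -1/2*1 = -1/2)
Q = -50 (Q = 2*(5*(-1 - 4)) = 2*(5*(-5)) = 2*(-25) = -50)
V(v) = -50
107*V((5 + 8)/(c(5) + 8)) = 107*(-50) = -5350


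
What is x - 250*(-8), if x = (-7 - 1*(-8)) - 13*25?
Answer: 1676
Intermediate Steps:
x = -324 (x = (-7 + 8) - 325 = 1 - 325 = -324)
x - 250*(-8) = -324 - 250*(-8) = -324 + 2000 = 1676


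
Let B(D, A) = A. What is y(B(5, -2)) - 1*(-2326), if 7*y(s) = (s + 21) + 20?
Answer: 16321/7 ≈ 2331.6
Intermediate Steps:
y(s) = 41/7 + s/7 (y(s) = ((s + 21) + 20)/7 = ((21 + s) + 20)/7 = (41 + s)/7 = 41/7 + s/7)
y(B(5, -2)) - 1*(-2326) = (41/7 + (1/7)*(-2)) - 1*(-2326) = (41/7 - 2/7) + 2326 = 39/7 + 2326 = 16321/7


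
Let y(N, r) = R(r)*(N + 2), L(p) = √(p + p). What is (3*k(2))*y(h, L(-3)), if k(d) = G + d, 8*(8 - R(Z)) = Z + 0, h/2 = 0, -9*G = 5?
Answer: 208/3 - 13*I*√6/12 ≈ 69.333 - 2.6536*I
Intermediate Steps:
G = -5/9 (G = -⅑*5 = -5/9 ≈ -0.55556)
L(p) = √2*√p (L(p) = √(2*p) = √2*√p)
h = 0 (h = 2*0 = 0)
R(Z) = 8 - Z/8 (R(Z) = 8 - (Z + 0)/8 = 8 - Z/8)
k(d) = -5/9 + d
y(N, r) = (2 + N)*(8 - r/8) (y(N, r) = (8 - r/8)*(N + 2) = (8 - r/8)*(2 + N) = (2 + N)*(8 - r/8))
(3*k(2))*y(h, L(-3)) = (3*(-5/9 + 2))*(-(-64 + √2*√(-3))*(2 + 0)/8) = (3*(13/9))*(-⅛*(-64 + √2*(I*√3))*2) = 13*(-⅛*(-64 + I*√6)*2)/3 = 13*(16 - I*√6/4)/3 = 208/3 - 13*I*√6/12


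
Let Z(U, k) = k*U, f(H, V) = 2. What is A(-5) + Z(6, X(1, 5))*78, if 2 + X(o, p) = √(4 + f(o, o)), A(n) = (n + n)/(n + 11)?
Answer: -2813/3 + 468*√6 ≈ 208.69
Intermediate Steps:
A(n) = 2*n/(11 + n) (A(n) = (2*n)/(11 + n) = 2*n/(11 + n))
X(o, p) = -2 + √6 (X(o, p) = -2 + √(4 + 2) = -2 + √6)
Z(U, k) = U*k
A(-5) + Z(6, X(1, 5))*78 = 2*(-5)/(11 - 5) + (6*(-2 + √6))*78 = 2*(-5)/6 + (-12 + 6*√6)*78 = 2*(-5)*(⅙) + (-936 + 468*√6) = -5/3 + (-936 + 468*√6) = -2813/3 + 468*√6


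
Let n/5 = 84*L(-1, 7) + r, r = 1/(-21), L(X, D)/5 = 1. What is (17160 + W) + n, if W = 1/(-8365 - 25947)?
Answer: 13877659939/720552 ≈ 19260.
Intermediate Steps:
L(X, D) = 5 (L(X, D) = 5*1 = 5)
r = -1/21 ≈ -0.047619
W = -1/34312 (W = 1/(-34312) = -1/34312 ≈ -2.9144e-5)
n = 44095/21 (n = 5*(84*5 - 1/21) = 5*(420 - 1/21) = 5*(8819/21) = 44095/21 ≈ 2099.8)
(17160 + W) + n = (17160 - 1/34312) + 44095/21 = 588793919/34312 + 44095/21 = 13877659939/720552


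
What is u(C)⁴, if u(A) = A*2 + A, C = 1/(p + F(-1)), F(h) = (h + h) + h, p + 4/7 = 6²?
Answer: 194481/2655237841 ≈ 7.3244e-5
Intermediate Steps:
p = 248/7 (p = -4/7 + 6² = -4/7 + 36 = 248/7 ≈ 35.429)
F(h) = 3*h (F(h) = 2*h + h = 3*h)
C = 7/227 (C = 1/(248/7 + 3*(-1)) = 1/(248/7 - 3) = 1/(227/7) = 7/227 ≈ 0.030837)
u(A) = 3*A (u(A) = 2*A + A = 3*A)
u(C)⁴ = (3*(7/227))⁴ = (21/227)⁴ = 194481/2655237841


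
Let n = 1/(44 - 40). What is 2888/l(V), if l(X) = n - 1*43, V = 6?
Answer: -608/9 ≈ -67.556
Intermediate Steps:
n = 1/4 ≈ 0.25000
l(X) = -171/4 (l(X) = 1/4 - 1*43 = 1/4 - 43 = -171/4)
2888/l(V) = 2888/(-171/4) = 2888*(-4/171) = -608/9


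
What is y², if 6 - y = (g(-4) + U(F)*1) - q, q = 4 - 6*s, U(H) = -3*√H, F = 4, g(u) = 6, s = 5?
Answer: 400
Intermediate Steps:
q = -26 (q = 4 - 6*5 = 4 - 30 = -26)
y = -20 (y = 6 - ((6 - 3*√4*1) - 1*(-26)) = 6 - ((6 - 3*2*1) + 26) = 6 - ((6 - 6*1) + 26) = 6 - ((6 - 6) + 26) = 6 - (0 + 26) = 6 - 1*26 = 6 - 26 = -20)
y² = (-20)² = 400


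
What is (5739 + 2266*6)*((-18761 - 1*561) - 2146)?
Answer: -415083780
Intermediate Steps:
(5739 + 2266*6)*((-18761 - 1*561) - 2146) = (5739 + 13596)*((-18761 - 561) - 2146) = 19335*(-19322 - 2146) = 19335*(-21468) = -415083780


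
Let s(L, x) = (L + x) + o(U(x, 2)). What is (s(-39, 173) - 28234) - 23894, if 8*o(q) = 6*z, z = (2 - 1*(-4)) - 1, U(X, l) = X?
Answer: -207961/4 ≈ -51990.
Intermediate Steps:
z = 5 (z = (2 + 4) - 1 = 6 - 1 = 5)
o(q) = 15/4 (o(q) = (6*5)/8 = (⅛)*30 = 15/4)
s(L, x) = 15/4 + L + x (s(L, x) = (L + x) + 15/4 = 15/4 + L + x)
(s(-39, 173) - 28234) - 23894 = ((15/4 - 39 + 173) - 28234) - 23894 = (551/4 - 28234) - 23894 = -112385/4 - 23894 = -207961/4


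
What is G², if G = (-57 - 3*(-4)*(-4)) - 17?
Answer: 14884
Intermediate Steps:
G = -122 (G = (-57 + 12*(-4)) - 17 = (-57 - 48) - 17 = -105 - 17 = -122)
G² = (-122)² = 14884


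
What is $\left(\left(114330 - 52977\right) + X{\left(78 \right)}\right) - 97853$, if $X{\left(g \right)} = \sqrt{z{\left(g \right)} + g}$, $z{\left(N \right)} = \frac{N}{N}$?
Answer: $-36500 + \sqrt{79} \approx -36491.0$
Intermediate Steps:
$z{\left(N \right)} = 1$
$X{\left(g \right)} = \sqrt{1 + g}$
$\left(\left(114330 - 52977\right) + X{\left(78 \right)}\right) - 97853 = \left(\left(114330 - 52977\right) + \sqrt{1 + 78}\right) - 97853 = \left(\left(114330 - 52977\right) + \sqrt{79}\right) - 97853 = \left(61353 + \sqrt{79}\right) - 97853 = -36500 + \sqrt{79}$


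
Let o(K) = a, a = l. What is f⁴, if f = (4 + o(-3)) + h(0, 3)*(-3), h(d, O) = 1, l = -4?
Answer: 81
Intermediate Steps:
a = -4
o(K) = -4
f = -3 (f = (4 - 4) + 1*(-3) = 0 - 3 = -3)
f⁴ = (-3)⁴ = 81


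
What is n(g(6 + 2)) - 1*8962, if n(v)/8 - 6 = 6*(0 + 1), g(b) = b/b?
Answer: -8866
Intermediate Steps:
g(b) = 1
n(v) = 96 (n(v) = 48 + 8*(6*(0 + 1)) = 48 + 8*(6*1) = 48 + 8*6 = 48 + 48 = 96)
n(g(6 + 2)) - 1*8962 = 96 - 1*8962 = 96 - 8962 = -8866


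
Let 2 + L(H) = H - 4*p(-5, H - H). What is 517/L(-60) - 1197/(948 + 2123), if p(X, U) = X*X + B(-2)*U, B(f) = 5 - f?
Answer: -1781621/497502 ≈ -3.5811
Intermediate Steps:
p(X, U) = X**2 + 7*U (p(X, U) = X*X + (5 - 1*(-2))*U = X**2 + (5 + 2)*U = X**2 + 7*U)
L(H) = -102 + H (L(H) = -2 + (H - 4*((-5)**2 + 7*(H - H))) = -2 + (H - 4*(25 + 7*0)) = -2 + (H - 4*(25 + 0)) = -2 + (H - 4*25) = -2 + (H - 100) = -2 + (-100 + H) = -102 + H)
517/L(-60) - 1197/(948 + 2123) = 517/(-102 - 60) - 1197/(948 + 2123) = 517/(-162) - 1197/3071 = 517*(-1/162) - 1197*1/3071 = -517/162 - 1197/3071 = -1781621/497502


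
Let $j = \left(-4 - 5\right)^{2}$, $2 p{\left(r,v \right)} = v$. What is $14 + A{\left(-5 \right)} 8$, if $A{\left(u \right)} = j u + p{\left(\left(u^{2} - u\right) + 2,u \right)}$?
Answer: $-3246$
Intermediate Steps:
$p{\left(r,v \right)} = \frac{v}{2}$
$j = 81$ ($j = \left(-9\right)^{2} = 81$)
$A{\left(u \right)} = \frac{163 u}{2}$ ($A{\left(u \right)} = 81 u + \frac{u}{2} = \frac{163 u}{2}$)
$14 + A{\left(-5 \right)} 8 = 14 + \frac{163}{2} \left(-5\right) 8 = 14 - 3260 = -3246$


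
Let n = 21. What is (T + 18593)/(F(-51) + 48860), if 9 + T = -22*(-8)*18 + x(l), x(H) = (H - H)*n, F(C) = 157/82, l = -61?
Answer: 1783664/4006677 ≈ 0.44517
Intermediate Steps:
F(C) = 157/82 (F(C) = 157*(1/82) = 157/82)
x(H) = 0 (x(H) = (H - H)*21 = 0*21 = 0)
T = 3159 (T = -9 + (-22*(-8)*18 + 0) = -9 + (176*18 + 0) = -9 + (3168 + 0) = -9 + 3168 = 3159)
(T + 18593)/(F(-51) + 48860) = (3159 + 18593)/(157/82 + 48860) = 21752/(4006677/82) = 21752*(82/4006677) = 1783664/4006677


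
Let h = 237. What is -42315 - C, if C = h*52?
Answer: -54639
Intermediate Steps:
C = 12324 (C = 237*52 = 12324)
-42315 - C = -42315 - 1*12324 = -42315 - 12324 = -54639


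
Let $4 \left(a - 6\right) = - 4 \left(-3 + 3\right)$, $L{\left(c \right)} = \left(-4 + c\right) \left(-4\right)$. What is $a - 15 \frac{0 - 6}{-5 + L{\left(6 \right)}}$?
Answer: $- \frac{12}{13} \approx -0.92308$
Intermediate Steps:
$L{\left(c \right)} = 16 - 4 c$
$a = 6$ ($a = 6 + \frac{\left(-4\right) \left(-3 + 3\right)}{4} = 6 + \frac{\left(-4\right) 0}{4} = 6 + \frac{1}{4} \cdot 0 = 6 + 0 = 6$)
$a - 15 \frac{0 - 6}{-5 + L{\left(6 \right)}} = 6 - 15 \frac{0 - 6}{-5 + \left(16 - 24\right)} = 6 - 15 \left(- \frac{6}{-5 + \left(16 - 24\right)}\right) = 6 - 15 \left(- \frac{6}{-5 - 8}\right) = 6 - 15 \left(- \frac{6}{-13}\right) = 6 - 15 \left(\left(-6\right) \left(- \frac{1}{13}\right)\right) = 6 - \frac{90}{13} = - \frac{12}{13}$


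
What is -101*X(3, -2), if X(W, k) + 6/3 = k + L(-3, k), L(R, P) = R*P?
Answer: -202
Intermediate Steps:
L(R, P) = P*R
X(W, k) = -2 - 2*k (X(W, k) = -2 + (k + k*(-3)) = -2 + (k - 3*k) = -2 - 2*k)
-101*X(3, -2) = -101*(-2 - 2*(-2)) = -101*(-2 + 4) = -101*2 = -202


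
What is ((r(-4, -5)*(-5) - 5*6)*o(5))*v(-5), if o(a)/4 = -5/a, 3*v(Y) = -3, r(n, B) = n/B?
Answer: -136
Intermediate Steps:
v(Y) = -1 (v(Y) = (⅓)*(-3) = -1)
o(a) = -20/a (o(a) = 4*(-5/a) = -20/a)
((r(-4, -5)*(-5) - 5*6)*o(5))*v(-5) = ((-4/(-5)*(-5) - 5*6)*(-20/5))*(-1) = ((-4*(-⅕)*(-5) - 30)*(-20*⅕))*(-1) = (((⅘)*(-5) - 30)*(-4))*(-1) = ((-4 - 30)*(-4))*(-1) = -34*(-4)*(-1) = 136*(-1) = -136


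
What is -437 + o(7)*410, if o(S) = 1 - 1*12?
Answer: -4947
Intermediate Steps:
o(S) = -11 (o(S) = 1 - 12 = -11)
-437 + o(7)*410 = -437 - 11*410 = -437 - 4510 = -4947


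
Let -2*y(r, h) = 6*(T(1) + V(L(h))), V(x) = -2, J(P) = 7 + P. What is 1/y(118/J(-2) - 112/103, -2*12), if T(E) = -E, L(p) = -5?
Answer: ⅑ ≈ 0.11111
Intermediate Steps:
y(r, h) = 9 (y(r, h) = -3*(-1*1 - 2) = -3*(-1 - 2) = -3*(-3) = -½*(-18) = 9)
1/y(118/J(-2) - 112/103, -2*12) = 1/9 = ⅑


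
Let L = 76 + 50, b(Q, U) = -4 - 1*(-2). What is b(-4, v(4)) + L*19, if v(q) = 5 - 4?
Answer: 2392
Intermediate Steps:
v(q) = 1
b(Q, U) = -2 (b(Q, U) = -4 + 2 = -2)
L = 126
b(-4, v(4)) + L*19 = -2 + 126*19 = -2 + 2394 = 2392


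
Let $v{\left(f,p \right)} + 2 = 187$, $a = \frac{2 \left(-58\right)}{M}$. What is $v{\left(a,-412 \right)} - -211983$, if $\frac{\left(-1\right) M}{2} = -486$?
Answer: $212168$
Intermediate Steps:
$M = 972$ ($M = \left(-2\right) \left(-486\right) = 972$)
$a = - \frac{29}{243}$ ($a = \frac{2 \left(-58\right)}{972} = \left(-116\right) \frac{1}{972} = - \frac{29}{243} \approx -0.11934$)
$v{\left(f,p \right)} = 185$ ($v{\left(f,p \right)} = -2 + 187 = 185$)
$v{\left(a,-412 \right)} - -211983 = 185 - -211983 = 185 + 211983 = 212168$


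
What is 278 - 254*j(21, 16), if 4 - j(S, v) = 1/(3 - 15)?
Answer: -4555/6 ≈ -759.17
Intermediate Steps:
j(S, v) = 49/12 (j(S, v) = 4 - 1/(3 - 15) = 4 - 1/(-12) = 4 - 1*(-1/12) = 4 + 1/12 = 49/12)
278 - 254*j(21, 16) = 278 - 254*49/12 = 278 - 6223/6 = -4555/6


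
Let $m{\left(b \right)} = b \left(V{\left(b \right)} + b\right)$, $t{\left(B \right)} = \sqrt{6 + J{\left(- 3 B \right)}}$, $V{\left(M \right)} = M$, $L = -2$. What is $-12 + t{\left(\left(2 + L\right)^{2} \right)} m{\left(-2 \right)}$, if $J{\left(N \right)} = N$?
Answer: $-12 + 8 \sqrt{6} \approx 7.5959$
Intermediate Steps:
$t{\left(B \right)} = \sqrt{6 - 3 B}$
$m{\left(b \right)} = 2 b^{2}$ ($m{\left(b \right)} = b \left(b + b\right) = b 2 b = 2 b^{2}$)
$-12 + t{\left(\left(2 + L\right)^{2} \right)} m{\left(-2 \right)} = -12 + \sqrt{6 - 3 \left(2 - 2\right)^{2}} \cdot 2 \left(-2\right)^{2} = -12 + \sqrt{6 - 3 \cdot 0^{2}} \cdot 2 \cdot 4 = -12 + \sqrt{6 - 0} \cdot 8 = -12 + \sqrt{6 + 0} \cdot 8 = -12 + \sqrt{6} \cdot 8 = -12 + 8 \sqrt{6}$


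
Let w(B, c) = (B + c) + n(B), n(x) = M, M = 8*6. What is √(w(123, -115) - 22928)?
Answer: 2*I*√5718 ≈ 151.23*I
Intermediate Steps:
M = 48
n(x) = 48
w(B, c) = 48 + B + c (w(B, c) = (B + c) + 48 = 48 + B + c)
√(w(123, -115) - 22928) = √((48 + 123 - 115) - 22928) = √(56 - 22928) = √(-22872) = 2*I*√5718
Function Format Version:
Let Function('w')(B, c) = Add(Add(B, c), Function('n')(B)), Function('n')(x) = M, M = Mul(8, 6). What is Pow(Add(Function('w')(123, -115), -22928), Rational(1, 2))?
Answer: Mul(2, I, Pow(5718, Rational(1, 2))) ≈ Mul(151.23, I)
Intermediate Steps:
M = 48
Function('n')(x) = 48
Function('w')(B, c) = Add(48, B, c) (Function('w')(B, c) = Add(Add(B, c), 48) = Add(48, B, c))
Pow(Add(Function('w')(123, -115), -22928), Rational(1, 2)) = Pow(Add(Add(48, 123, -115), -22928), Rational(1, 2)) = Pow(Add(56, -22928), Rational(1, 2)) = Pow(-22872, Rational(1, 2)) = Mul(2, I, Pow(5718, Rational(1, 2)))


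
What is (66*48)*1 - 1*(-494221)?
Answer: 497389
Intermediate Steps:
(66*48)*1 - 1*(-494221) = 3168*1 + 494221 = 3168 + 494221 = 497389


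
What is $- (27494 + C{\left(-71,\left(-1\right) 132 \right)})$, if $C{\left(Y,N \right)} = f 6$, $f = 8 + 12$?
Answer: $-27614$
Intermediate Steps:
$f = 20$
$C{\left(Y,N \right)} = 120$ ($C{\left(Y,N \right)} = 20 \cdot 6 = 120$)
$- (27494 + C{\left(-71,\left(-1\right) 132 \right)}) = - (27494 + 120) = \left(-1\right) 27614 = -27614$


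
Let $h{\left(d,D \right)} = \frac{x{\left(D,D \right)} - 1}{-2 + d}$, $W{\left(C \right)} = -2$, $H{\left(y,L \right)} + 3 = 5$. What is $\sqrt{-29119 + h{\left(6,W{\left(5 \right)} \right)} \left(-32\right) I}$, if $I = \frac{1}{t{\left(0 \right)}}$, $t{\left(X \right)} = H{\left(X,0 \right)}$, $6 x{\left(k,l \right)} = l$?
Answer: $\frac{i \sqrt{262023}}{3} \approx 170.63 i$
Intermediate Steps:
$H{\left(y,L \right)} = 2$ ($H{\left(y,L \right)} = -3 + 5 = 2$)
$x{\left(k,l \right)} = \frac{l}{6}$
$t{\left(X \right)} = 2$
$h{\left(d,D \right)} = \frac{-1 + \frac{D}{6}}{-2 + d}$ ($h{\left(d,D \right)} = \frac{\frac{D}{6} - 1}{-2 + d} = \frac{-1 + \frac{D}{6}}{-2 + d}$)
$I = \frac{1}{2} \approx 0.5$
$\sqrt{-29119 + h{\left(6,W{\left(5 \right)} \right)} \left(-32\right) I} = \sqrt{-29119 + \frac{-6 - 2}{6 \left(-2 + 6\right)} \left(-32\right) \frac{1}{2}} = \sqrt{-29119 + \frac{1}{6} \cdot \frac{1}{4} \left(-8\right) \left(-32\right) \frac{1}{2}} = \sqrt{-29119 + \left(- \frac{1}{3}\right) \left(-32\right) \frac{1}{2}} = \sqrt{-29119 + \frac{32}{3} \cdot \frac{1}{2}} = \sqrt{-29119 + \frac{16}{3}} = \sqrt{- \frac{87341}{3}} = \frac{i \sqrt{262023}}{3}$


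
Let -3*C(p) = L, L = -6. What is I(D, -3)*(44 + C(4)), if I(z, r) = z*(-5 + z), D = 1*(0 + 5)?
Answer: 0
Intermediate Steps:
C(p) = 2 (C(p) = -⅓*(-6) = 2)
D = 5 (D = 1*5 = 5)
I(D, -3)*(44 + C(4)) = (5*(-5 + 5))*(44 + 2) = (5*0)*46 = 0*46 = 0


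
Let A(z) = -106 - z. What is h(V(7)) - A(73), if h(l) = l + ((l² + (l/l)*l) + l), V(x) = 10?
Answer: 309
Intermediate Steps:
h(l) = l² + 3*l (h(l) = l + ((l² + 1*l) + l) = l + ((l² + l) + l) = l + ((l + l²) + l) = l + (l² + 2*l) = l² + 3*l)
h(V(7)) - A(73) = 10*(3 + 10) - (-106 - 1*73) = 10*13 - (-106 - 73) = 130 - 1*(-179) = 130 + 179 = 309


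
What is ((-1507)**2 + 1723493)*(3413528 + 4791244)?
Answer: 32774306354424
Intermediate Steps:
((-1507)**2 + 1723493)*(3413528 + 4791244) = (2271049 + 1723493)*8204772 = 3994542*8204772 = 32774306354424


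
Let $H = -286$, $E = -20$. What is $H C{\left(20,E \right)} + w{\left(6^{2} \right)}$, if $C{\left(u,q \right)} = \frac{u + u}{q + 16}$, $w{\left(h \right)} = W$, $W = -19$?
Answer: $2841$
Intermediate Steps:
$w{\left(h \right)} = -19$
$C{\left(u,q \right)} = \frac{2 u}{16 + q}$
$H C{\left(20,E \right)} + w{\left(6^{2} \right)} = - 286 \cdot 2 \cdot 20 \frac{1}{16 - 20} - 19 = - 286 \cdot 2 \cdot 20 \frac{1}{-4} - 19 = - 286 \cdot 2 \cdot 20 \left(- \frac{1}{4}\right) - 19 = \left(-286\right) \left(-10\right) - 19 = 2860 - 19 = 2841$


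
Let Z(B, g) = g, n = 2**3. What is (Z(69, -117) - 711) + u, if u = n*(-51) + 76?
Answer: -1160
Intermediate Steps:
n = 8
u = -332 (u = 8*(-51) + 76 = -408 + 76 = -332)
(Z(69, -117) - 711) + u = (-117 - 711) - 332 = -828 - 332 = -1160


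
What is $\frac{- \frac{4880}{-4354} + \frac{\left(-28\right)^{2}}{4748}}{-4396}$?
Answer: $- \frac{830743}{2839924801} \approx -0.00029252$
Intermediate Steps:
$\frac{- \frac{4880}{-4354} + \frac{\left(-28\right)^{2}}{4748}}{-4396} = \left(\left(-4880\right) \left(- \frac{1}{4354}\right) + 784 \cdot \frac{1}{4748}\right) \left(- \frac{1}{4396}\right) = \left(\frac{2440}{2177} + \frac{196}{1187}\right) \left(- \frac{1}{4396}\right) = \frac{3322972}{2584099} \left(- \frac{1}{4396}\right) = - \frac{830743}{2839924801}$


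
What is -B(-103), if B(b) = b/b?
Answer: -1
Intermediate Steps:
B(b) = 1
-B(-103) = -1*1 = -1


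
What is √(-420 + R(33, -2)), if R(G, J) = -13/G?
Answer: I*√457809/33 ≈ 20.504*I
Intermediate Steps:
√(-420 + R(33, -2)) = √(-420 - 13/33) = √(-13873/33) = I*√457809/33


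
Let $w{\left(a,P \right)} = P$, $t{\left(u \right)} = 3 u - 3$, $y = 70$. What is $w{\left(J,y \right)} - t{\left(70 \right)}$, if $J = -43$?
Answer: $-137$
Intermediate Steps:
$t{\left(u \right)} = -3 + 3 u$
$w{\left(J,y \right)} - t{\left(70 \right)} = 70 - \left(-3 + 3 \cdot 70\right) = 70 - \left(-3 + 210\right) = 70 - 207 = -137$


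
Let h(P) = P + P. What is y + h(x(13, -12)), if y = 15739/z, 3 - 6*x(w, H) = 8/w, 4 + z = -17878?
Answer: -59479/697398 ≈ -0.085287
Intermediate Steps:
z = -17882 (z = -4 - 17878 = -17882)
x(w, H) = ½ - 4/(3*w)
y = -15739/17882 (y = 15739/(-17882) = 15739*(-1/17882) = -15739/17882 ≈ -0.88016)
h(P) = 2*P
y + h(x(13, -12)) = -15739/17882 + 2*((⅙)*(-8 + 3*13)/13) = -15739/17882 + 2*((⅙)*(1/13)*(-8 + 39)) = -15739/17882 + 2*((⅙)*(1/13)*31) = -15739/17882 + 2*(31/78) = -15739/17882 + 31/39 = -59479/697398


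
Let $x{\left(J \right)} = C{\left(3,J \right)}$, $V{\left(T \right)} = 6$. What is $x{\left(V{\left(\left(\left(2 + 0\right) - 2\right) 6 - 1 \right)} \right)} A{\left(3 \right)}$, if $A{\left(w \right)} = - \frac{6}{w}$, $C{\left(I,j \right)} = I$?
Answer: $-6$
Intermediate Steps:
$x{\left(J \right)} = 3$
$x{\left(V{\left(\left(\left(2 + 0\right) - 2\right) 6 - 1 \right)} \right)} A{\left(3 \right)} = 3 \left(- \frac{6}{3}\right) = 3 \left(\left(-6\right) \frac{1}{3}\right) = 3 \left(-2\right) = -6$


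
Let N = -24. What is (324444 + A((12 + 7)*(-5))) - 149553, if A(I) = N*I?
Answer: 177171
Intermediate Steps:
A(I) = -24*I
(324444 + A((12 + 7)*(-5))) - 149553 = (324444 - 24*(12 + 7)*(-5)) - 149553 = (324444 - 456*(-5)) - 149553 = (324444 - 24*(-95)) - 149553 = (324444 + 2280) - 149553 = 326724 - 149553 = 177171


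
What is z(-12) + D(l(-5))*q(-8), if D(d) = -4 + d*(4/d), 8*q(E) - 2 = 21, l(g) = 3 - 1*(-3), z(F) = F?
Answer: -12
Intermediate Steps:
l(g) = 6 (l(g) = 3 + 3 = 6)
q(E) = 23/8 (q(E) = ¼ + (⅛)*21 = ¼ + 21/8 = 23/8)
D(d) = 0 (D(d) = -4 + 4 = 0)
z(-12) + D(l(-5))*q(-8) = -12 + 0*(23/8) = -12 + 0 = -12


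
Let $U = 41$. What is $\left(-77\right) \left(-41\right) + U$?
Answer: $3198$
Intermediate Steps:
$\left(-77\right) \left(-41\right) + U = \left(-77\right) \left(-41\right) + 41 = 3157 + 41 = 3198$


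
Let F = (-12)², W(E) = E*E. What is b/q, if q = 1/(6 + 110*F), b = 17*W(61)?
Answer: 1002370422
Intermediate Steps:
W(E) = E²
b = 63257 (b = 17*61² = 17*3721 = 63257)
F = 144
q = 1/15846 (q = 1/(6 + 110*144) = 1/(6 + 15840) = 1/15846 ≈ 6.3107e-5)
b/q = 63257/(1/15846) = 63257*15846 = 1002370422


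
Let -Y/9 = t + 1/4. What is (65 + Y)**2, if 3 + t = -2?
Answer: 185761/16 ≈ 11610.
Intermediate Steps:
t = -5 (t = -3 - 2 = -5)
Y = 171/4 (Y = -9*(-5 + 1/4) = -9*(-19/4) = 171/4 ≈ 42.750)
(65 + Y)**2 = (65 + 171/4)**2 = (431/4)**2 = 185761/16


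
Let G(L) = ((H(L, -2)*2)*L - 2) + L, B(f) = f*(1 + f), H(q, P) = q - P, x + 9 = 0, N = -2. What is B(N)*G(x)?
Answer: 230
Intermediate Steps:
x = -9 (x = -9 + 0 = -9)
G(L) = -2 + L + L*(4 + 2*L) (G(L) = (((L - 1*(-2))*2)*L - 2) + L = (((L + 2)*2)*L - 2) + L = (((2 + L)*2)*L - 2) + L = ((4 + 2*L)*L - 2) + L = (L*(4 + 2*L) - 2) + L = (-2 + L*(4 + 2*L)) + L = -2 + L + L*(4 + 2*L))
B(N)*G(x) = (-2*(1 - 2))*(-2 - 9 + 2*(-9)*(2 - 9)) = (-2*(-1))*(-2 - 9 + 2*(-9)*(-7)) = 2*(-2 - 9 + 126) = 2*115 = 230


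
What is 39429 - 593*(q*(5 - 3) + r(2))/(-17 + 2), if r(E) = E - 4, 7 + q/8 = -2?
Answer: 504857/15 ≈ 33657.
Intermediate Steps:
q = -72 (q = -56 + 8*(-2) = -56 - 16 = -72)
r(E) = -4 + E
39429 - 593*(q*(5 - 3) + r(2))/(-17 + 2) = 39429 - 593*(-72*(5 - 3) + (-4 + 2))/(-17 + 2) = 39429 - 593*(-72*2 - 2)/(-15) = 39429 - 593*(-144 - 2)*(-1/15) = 39429 - 593*(-146*(-1/15)) = 39429 - 593*146/15 = 39429 - 1*86578/15 = 39429 - 86578/15 = 504857/15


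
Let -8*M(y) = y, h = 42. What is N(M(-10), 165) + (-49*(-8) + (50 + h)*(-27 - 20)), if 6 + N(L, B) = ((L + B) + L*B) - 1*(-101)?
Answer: -6929/2 ≈ -3464.5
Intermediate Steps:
M(y) = -y/8
N(L, B) = 95 + B + L + B*L (N(L, B) = -6 + (((L + B) + L*B) - 1*(-101)) = -6 + (((B + L) + B*L) + 101) = -6 + ((B + L + B*L) + 101) = -6 + (101 + B + L + B*L) = 95 + B + L + B*L)
N(M(-10), 165) + (-49*(-8) + (50 + h)*(-27 - 20)) = (95 + 165 - 1/8*(-10) + 165*(-1/8*(-10))) + (-49*(-8) + (50 + 42)*(-27 - 20)) = (95 + 165 + 5/4 + 165*(5/4)) + (392 + 92*(-47)) = (95 + 165 + 5/4 + 825/4) + (392 - 4324) = 935/2 - 3932 = -6929/2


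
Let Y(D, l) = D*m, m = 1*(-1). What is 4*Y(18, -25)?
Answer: -72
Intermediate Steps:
m = -1
Y(D, l) = -D (Y(D, l) = D*(-1) = -D)
4*Y(18, -25) = 4*(-1*18) = 4*(-18) = -72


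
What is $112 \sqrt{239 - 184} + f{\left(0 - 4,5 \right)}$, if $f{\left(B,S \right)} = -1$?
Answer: $-1 + 112 \sqrt{55} \approx 829.61$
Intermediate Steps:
$112 \sqrt{239 - 184} + f{\left(0 - 4,5 \right)} = 112 \sqrt{239 - 184} - 1 = 112 \sqrt{55} - 1 = -1 + 112 \sqrt{55}$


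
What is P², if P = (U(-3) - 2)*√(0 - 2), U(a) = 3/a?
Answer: -18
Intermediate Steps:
P = -3*I*√2 (P = (3/(-3) - 2)*√(0 - 2) = (3*(-⅓) - 2)*√(-2) = (-1 - 2)*(I*√2) = -3*I*√2 ≈ -4.2426*I)
P² = (-3*I*√2)² = -18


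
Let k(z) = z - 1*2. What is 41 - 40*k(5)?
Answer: -79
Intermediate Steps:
k(z) = -2 + z (k(z) = z - 2 = -2 + z)
41 - 40*k(5) = 41 - 40*(-2 + 5) = 41 - 40*3 = 41 - 120 = -79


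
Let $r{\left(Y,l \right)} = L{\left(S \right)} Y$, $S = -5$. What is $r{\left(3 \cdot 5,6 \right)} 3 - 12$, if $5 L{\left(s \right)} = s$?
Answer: $-57$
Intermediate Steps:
$L{\left(s \right)} = \frac{s}{5}$
$r{\left(Y,l \right)} = - Y$ ($r{\left(Y,l \right)} = \frac{1}{5} \left(-5\right) Y = - Y$)
$r{\left(3 \cdot 5,6 \right)} 3 - 12 = - 3 \cdot 5 \cdot 3 - 12 = \left(-1\right) 15 \cdot 3 - 12 = \left(-15\right) 3 - 12 = -45 - 12 = -57$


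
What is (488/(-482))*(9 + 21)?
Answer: -7320/241 ≈ -30.373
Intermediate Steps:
(488/(-482))*(9 + 21) = (488*(-1/482))*30 = -244/241*30 = -7320/241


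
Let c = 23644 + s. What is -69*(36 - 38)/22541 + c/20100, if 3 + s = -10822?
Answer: 97242293/151024700 ≈ 0.64388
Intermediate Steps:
s = -10825 (s = -3 - 10822 = -10825)
c = 12819 (c = 23644 - 10825 = 12819)
-69*(36 - 38)/22541 + c/20100 = -69*(36 - 38)/22541 + 12819/20100 = -69*(-2)*(1/22541) + 12819*(1/20100) = 138*(1/22541) + 4273/6700 = 138/22541 + 4273/6700 = 97242293/151024700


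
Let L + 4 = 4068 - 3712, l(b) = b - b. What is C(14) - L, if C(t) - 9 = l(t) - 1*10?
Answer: -353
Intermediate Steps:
l(b) = 0
C(t) = -1 (C(t) = 9 + (0 - 1*10) = 9 + (0 - 10) = 9 - 10 = -1)
L = 352 (L = -4 + (4068 - 3712) = -4 + 356 = 352)
C(14) - L = -1 - 1*352 = -1 - 352 = -353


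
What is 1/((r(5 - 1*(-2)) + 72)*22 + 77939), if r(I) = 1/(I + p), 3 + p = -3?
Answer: 1/79545 ≈ 1.2572e-5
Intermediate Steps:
p = -6 (p = -3 - 3 = -6)
r(I) = 1/(-6 + I) (r(I) = 1/(I - 6) = 1/(-6 + I))
1/((r(5 - 1*(-2)) + 72)*22 + 77939) = 1/((1/(-6 + (5 - 1*(-2))) + 72)*22 + 77939) = 1/((1/(-6 + (5 + 2)) + 72)*22 + 77939) = 1/((1/(-6 + 7) + 72)*22 + 77939) = 1/((1/1 + 72)*22 + 77939) = 1/((1 + 72)*22 + 77939) = 1/(73*22 + 77939) = 1/(1606 + 77939) = 1/79545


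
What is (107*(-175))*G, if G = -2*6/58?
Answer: 112350/29 ≈ 3874.1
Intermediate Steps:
G = -6/29 (G = -12*1/58 = -6/29 ≈ -0.20690)
(107*(-175))*G = (107*(-175))*(-6/29) = -18725*(-6/29) = 112350/29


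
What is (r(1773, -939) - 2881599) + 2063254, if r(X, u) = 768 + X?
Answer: -815804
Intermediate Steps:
(r(1773, -939) - 2881599) + 2063254 = ((768 + 1773) - 2881599) + 2063254 = (2541 - 2881599) + 2063254 = -2879058 + 2063254 = -815804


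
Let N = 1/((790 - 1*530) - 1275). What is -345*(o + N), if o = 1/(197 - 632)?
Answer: 230/203 ≈ 1.1330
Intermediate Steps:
o = -1/435 (o = 1/(-435) = -1/435 ≈ -0.0022989)
N = -1/1015 (N = 1/((790 - 530) - 1275) = 1/(260 - 1275) = 1/(-1015) = -1/1015 ≈ -0.00098522)
-345*(o + N) = -345*(-1/435 - 1/1015) = -345*(-2/609) = 230/203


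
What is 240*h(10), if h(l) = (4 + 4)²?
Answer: 15360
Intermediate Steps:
h(l) = 64 (h(l) = 8² = 64)
240*h(10) = 240*64 = 15360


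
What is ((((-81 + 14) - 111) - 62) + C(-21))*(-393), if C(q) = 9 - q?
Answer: 82530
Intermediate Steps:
((((-81 + 14) - 111) - 62) + C(-21))*(-393) = ((((-81 + 14) - 111) - 62) + (9 - 1*(-21)))*(-393) = (((-67 - 111) - 62) + (9 + 21))*(-393) = ((-178 - 62) + 30)*(-393) = (-240 + 30)*(-393) = -210*(-393) = 82530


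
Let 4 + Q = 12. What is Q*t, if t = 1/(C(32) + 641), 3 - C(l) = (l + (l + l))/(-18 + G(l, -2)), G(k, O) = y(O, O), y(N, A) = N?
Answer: 10/811 ≈ 0.012330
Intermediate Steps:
G(k, O) = O
C(l) = 3 + 3*l/20 (C(l) = 3 - (l + (l + l))/(-18 - 2) = 3 - (l + 2*l)/(-20) = 3 - 3*l*(-1)/20 = 3 - (-3)*l/20 = 3 + 3*l/20)
t = 5/3244 (t = 1/((3 + (3/20)*32) + 641) = 1/((3 + 24/5) + 641) = 1/(39/5 + 641) = 1/(3244/5) = 5/3244 ≈ 0.0015413)
Q = 8 (Q = -4 + 12 = 8)
Q*t = 8*(5/3244) = 10/811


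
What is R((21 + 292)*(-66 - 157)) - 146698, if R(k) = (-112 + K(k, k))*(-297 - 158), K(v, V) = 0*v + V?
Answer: 31662807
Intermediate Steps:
K(v, V) = V (K(v, V) = 0 + V = V)
R(k) = 50960 - 455*k (R(k) = (-112 + k)*(-297 - 158) = (-112 + k)*(-455) = 50960 - 455*k)
R((21 + 292)*(-66 - 157)) - 146698 = (50960 - 455*(21 + 292)*(-66 - 157)) - 146698 = (50960 - 142415*(-223)) - 146698 = (50960 - 455*(-69799)) - 146698 = (50960 + 31758545) - 146698 = 31809505 - 146698 = 31662807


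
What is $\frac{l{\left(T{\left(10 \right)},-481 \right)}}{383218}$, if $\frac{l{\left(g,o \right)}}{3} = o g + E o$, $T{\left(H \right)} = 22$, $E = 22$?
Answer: $- \frac{2886}{17419} \approx -0.16568$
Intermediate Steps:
$l{\left(g,o \right)} = 66 o + 3 g o$ ($l{\left(g,o \right)} = 3 \left(o g + 22 o\right) = 3 \left(g o + 22 o\right) = 3 \left(22 o + g o\right) = 66 o + 3 g o$)
$\frac{l{\left(T{\left(10 \right)},-481 \right)}}{383218} = \frac{3 \left(-481\right) \left(22 + 22\right)}{383218} = 3 \left(-481\right) 44 \cdot \frac{1}{383218} = \left(-63492\right) \frac{1}{383218} = - \frac{2886}{17419}$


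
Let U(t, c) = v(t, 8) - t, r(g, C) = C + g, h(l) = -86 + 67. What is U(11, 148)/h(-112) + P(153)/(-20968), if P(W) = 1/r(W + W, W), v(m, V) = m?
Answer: -1/9624312 ≈ -1.0390e-7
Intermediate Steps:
h(l) = -19
U(t, c) = 0 (U(t, c) = t - t = 0)
P(W) = 1/(3*W) (P(W) = 1/(W + (W + W)) = 1/(W + 2*W) = 1/(3*W))
U(11, 148)/h(-112) + P(153)/(-20968) = 0/(-19) + ((1/3)/153)/(-20968) = 0*(-1/19) + ((1/3)*(1/153))*(-1/20968) = 0 + (1/459)*(-1/20968) = 0 - 1/9624312 = -1/9624312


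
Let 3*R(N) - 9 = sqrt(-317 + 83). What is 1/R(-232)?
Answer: 3/35 - I*sqrt(26)/35 ≈ 0.085714 - 0.14569*I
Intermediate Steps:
R(N) = 3 + I*sqrt(26) (R(N) = 3 + sqrt(-317 + 83)/3 = 3 + sqrt(-234)/3 = 3 + (3*I*sqrt(26))/3 = 3 + I*sqrt(26))
1/R(-232) = 1/(3 + I*sqrt(26))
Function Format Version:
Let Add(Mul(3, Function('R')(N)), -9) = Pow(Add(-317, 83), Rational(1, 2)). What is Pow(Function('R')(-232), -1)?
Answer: Add(Rational(3, 35), Mul(Rational(-1, 35), I, Pow(26, Rational(1, 2)))) ≈ Add(0.085714, Mul(-0.14569, I))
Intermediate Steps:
Function('R')(N) = Add(3, Mul(I, Pow(26, Rational(1, 2)))) (Function('R')(N) = Add(3, Mul(Rational(1, 3), Pow(Add(-317, 83), Rational(1, 2)))) = Add(3, Mul(Rational(1, 3), Pow(-234, Rational(1, 2)))) = Add(3, Mul(Rational(1, 3), Mul(3, I, Pow(26, Rational(1, 2))))) = Add(3, Mul(I, Pow(26, Rational(1, 2)))))
Pow(Function('R')(-232), -1) = Pow(Add(3, Mul(I, Pow(26, Rational(1, 2)))), -1)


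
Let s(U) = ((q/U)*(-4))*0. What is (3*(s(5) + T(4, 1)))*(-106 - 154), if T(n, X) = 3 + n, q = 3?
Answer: -5460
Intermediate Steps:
s(U) = 0 (s(U) = ((3/U)*(-4))*0 = -12/U*0 = 0)
(3*(s(5) + T(4, 1)))*(-106 - 154) = (3*(0 + (3 + 4)))*(-106 - 154) = (3*(0 + 7))*(-260) = (3*7)*(-260) = 21*(-260) = -5460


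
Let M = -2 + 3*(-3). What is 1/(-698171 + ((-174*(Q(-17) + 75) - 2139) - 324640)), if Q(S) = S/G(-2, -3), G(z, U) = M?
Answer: -11/11420958 ≈ -9.6314e-7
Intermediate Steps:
M = -11 (M = -2 - 9 = -11)
G(z, U) = -11
Q(S) = -S/11 (Q(S) = S/(-11) = S*(-1/11) = -S/11)
1/(-698171 + ((-174*(Q(-17) + 75) - 2139) - 324640)) = 1/(-698171 + ((-174*(-1/11*(-17) + 75) - 2139) - 324640)) = 1/(-698171 + ((-174*(17/11 + 75) - 2139) - 324640)) = 1/(-698171 + ((-174*842/11 - 2139) - 324640)) = 1/(-698171 + ((-146508/11 - 2139) - 324640)) = 1/(-698171 + (-170037/11 - 324640)) = 1/(-698171 - 3741077/11) = 1/(-11420958/11) = -11/11420958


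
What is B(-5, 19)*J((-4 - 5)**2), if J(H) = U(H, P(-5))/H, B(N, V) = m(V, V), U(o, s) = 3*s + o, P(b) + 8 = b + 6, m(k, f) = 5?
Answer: 100/27 ≈ 3.7037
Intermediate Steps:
P(b) = -2 + b (P(b) = -8 + (b + 6) = -8 + (6 + b) = -2 + b)
U(o, s) = o + 3*s
B(N, V) = 5
J(H) = (-21 + H)/H (J(H) = (H + 3*(-2 - 5))/H = (H + 3*(-7))/H = (H - 21)/H = (-21 + H)/H)
B(-5, 19)*J((-4 - 5)**2) = 5*((-21 + (-4 - 5)**2)/((-4 - 5)**2)) = 5*((-21 + (-9)**2)/((-9)**2)) = 5*((-21 + 81)/81) = 5*((1/81)*60) = 5*(20/27) = 100/27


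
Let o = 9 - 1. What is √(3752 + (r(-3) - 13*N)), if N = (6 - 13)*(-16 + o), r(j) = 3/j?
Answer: √3023 ≈ 54.982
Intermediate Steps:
o = 8
N = 56 (N = (6 - 13)*(-16 + 8) = -7*(-8) = 56)
√(3752 + (r(-3) - 13*N)) = √(3752 + (3/(-3) - 13*56)) = √(3752 + (3*(-⅓) - 728)) = √(3752 + (-1 - 728)) = √(3752 - 729) = √3023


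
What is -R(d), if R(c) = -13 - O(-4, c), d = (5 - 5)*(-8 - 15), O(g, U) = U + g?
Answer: 9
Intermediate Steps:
d = 0 (d = 0*(-23) = 0)
R(c) = -9 - c (R(c) = -13 - (c - 4) = -13 - (-4 + c) = -13 + (4 - c) = -9 - c)
-R(d) = -(-9 - 1*0) = -(-9 + 0) = -1*(-9) = 9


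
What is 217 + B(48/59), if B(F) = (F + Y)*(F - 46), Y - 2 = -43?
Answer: 7076463/3481 ≈ 2032.9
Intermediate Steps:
Y = -41 (Y = 2 - 43 = -41)
B(F) = (-46 + F)*(-41 + F) (B(F) = (F - 41)*(F - 46) = (-41 + F)*(-46 + F) = (-46 + F)*(-41 + F))
217 + B(48/59) = 217 + (1886 + (48/59)² - 4176/59) = 217 + (1886 + (48*(1/59))² - 4176/59) = 217 + (1886 + (48/59)² - 87*48/59) = 217 + (1886 + 2304/3481 - 4176/59) = 217 + 6321086/3481 = 7076463/3481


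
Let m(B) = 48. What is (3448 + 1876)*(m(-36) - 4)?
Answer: 234256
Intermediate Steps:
(3448 + 1876)*(m(-36) - 4) = (3448 + 1876)*(48 - 4) = 5324*44 = 234256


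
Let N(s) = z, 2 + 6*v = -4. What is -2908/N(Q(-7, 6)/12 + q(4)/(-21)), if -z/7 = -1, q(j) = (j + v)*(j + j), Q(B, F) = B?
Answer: -2908/7 ≈ -415.43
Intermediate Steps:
v = -1 (v = -⅓ + (⅙)*(-4) = -⅓ - ⅔ = -1)
q(j) = 2*j*(-1 + j) (q(j) = (j - 1)*(j + j) = (-1 + j)*(2*j) = 2*j*(-1 + j))
z = 7 (z = -7*(-1) = 7)
N(s) = 7
-2908/N(Q(-7, 6)/12 + q(4)/(-21)) = -2908/7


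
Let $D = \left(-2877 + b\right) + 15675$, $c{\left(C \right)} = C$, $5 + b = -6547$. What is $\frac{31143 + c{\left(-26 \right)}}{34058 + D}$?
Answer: $\frac{31117}{40304} \approx 0.77206$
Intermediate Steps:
$b = -6552$ ($b = -5 - 6547 = -6552$)
$D = 6246$ ($D = \left(-2877 - 6552\right) + 15675 = -9429 + 15675 = 6246$)
$\frac{31143 + c{\left(-26 \right)}}{34058 + D} = \frac{31143 - 26}{34058 + 6246} = \frac{31117}{40304}$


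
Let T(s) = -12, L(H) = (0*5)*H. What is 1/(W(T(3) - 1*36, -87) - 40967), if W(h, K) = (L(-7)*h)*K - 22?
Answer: -1/40989 ≈ -2.4397e-5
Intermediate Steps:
L(H) = 0 (L(H) = 0*H = 0)
W(h, K) = -22 (W(h, K) = (0*h)*K - 22 = 0*K - 22 = 0 - 22 = -22)
1/(W(T(3) - 1*36, -87) - 40967) = 1/(-22 - 40967) = 1/(-40989) = -1/40989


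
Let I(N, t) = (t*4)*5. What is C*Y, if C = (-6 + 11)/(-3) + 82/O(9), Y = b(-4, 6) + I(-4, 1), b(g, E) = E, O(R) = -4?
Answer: -1729/3 ≈ -576.33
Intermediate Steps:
I(N, t) = 20*t (I(N, t) = (4*t)*5 = 20*t)
Y = 26 (Y = 6 + 20*1 = 6 + 20 = 26)
C = -133/6 (C = (-6 + 11)/(-3) + 82/(-4) = 5*(-⅓) + 82*(-¼) = -5/3 - 41/2 = -133/6 ≈ -22.167)
C*Y = -133/6*26 = -1729/3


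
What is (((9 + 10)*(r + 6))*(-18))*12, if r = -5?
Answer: -4104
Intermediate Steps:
(((9 + 10)*(r + 6))*(-18))*12 = (((9 + 10)*(-5 + 6))*(-18))*12 = ((19*1)*(-18))*12 = (19*(-18))*12 = -342*12 = -4104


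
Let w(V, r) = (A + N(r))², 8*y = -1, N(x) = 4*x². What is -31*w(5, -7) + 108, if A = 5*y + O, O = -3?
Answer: -73417239/64 ≈ -1.1471e+6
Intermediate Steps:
y = -⅛ (y = (⅛)*(-1) = -⅛ ≈ -0.12500)
A = -29/8 (A = 5*(-⅛) - 3 = -5/8 - 3 = -29/8 ≈ -3.6250)
w(V, r) = (-29/8 + 4*r²)²
-31*w(5, -7) + 108 = -31*(-29 + 32*(-7)²)²/64 + 108 = -31*(-29 + 32*49)²/64 + 108 = -31*(-29 + 1568)²/64 + 108 = -31*1539²/64 + 108 = -31*2368521/64 + 108 = -73424151/64 + 108 = -73417239/64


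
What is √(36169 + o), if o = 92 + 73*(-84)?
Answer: 11*√249 ≈ 173.58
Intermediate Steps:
o = -6040 (o = 92 - 6132 = -6040)
√(36169 + o) = √(36169 - 6040) = √30129 = 11*√249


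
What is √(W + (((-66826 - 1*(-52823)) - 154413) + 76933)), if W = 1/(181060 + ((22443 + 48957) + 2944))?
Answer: I*√1491886540888481/127702 ≈ 302.46*I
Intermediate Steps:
W = 1/255404 (W = 1/(181060 + (71400 + 2944)) = 1/(181060 + 74344) = 1/255404 ≈ 3.9154e-6)
√(W + (((-66826 - 1*(-52823)) - 154413) + 76933)) = √(1/255404 + (((-66826 - 1*(-52823)) - 154413) + 76933)) = √(1/255404 + (((-66826 + 52823) - 154413) + 76933)) = √(1/255404 + ((-14003 - 154413) + 76933)) = √(1/255404 + (-168416 + 76933)) = √(1/255404 - 91483) = √(-23365124131/255404) = I*√1491886540888481/127702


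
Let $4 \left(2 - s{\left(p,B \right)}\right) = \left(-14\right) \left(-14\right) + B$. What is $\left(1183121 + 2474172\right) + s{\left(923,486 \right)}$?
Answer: $\frac{7314249}{2} \approx 3.6571 \cdot 10^{6}$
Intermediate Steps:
$s{\left(p,B \right)} = -47 - \frac{B}{4}$ ($s{\left(p,B \right)} = 2 - \frac{\left(-14\right) \left(-14\right) + B}{4} = 2 - \frac{196 + B}{4} = 2 - \left(49 + \frac{B}{4}\right) = -47 - \frac{B}{4}$)
$\left(1183121 + 2474172\right) + s{\left(923,486 \right)} = \left(1183121 + 2474172\right) - \frac{337}{2} = 3657293 - \frac{337}{2} = \frac{7314249}{2}$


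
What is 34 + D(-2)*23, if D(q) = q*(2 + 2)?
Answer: -150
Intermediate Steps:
D(q) = 4*q (D(q) = q*4 = 4*q)
34 + D(-2)*23 = 34 + (4*(-2))*23 = 34 - 8*23 = 34 - 184 = -150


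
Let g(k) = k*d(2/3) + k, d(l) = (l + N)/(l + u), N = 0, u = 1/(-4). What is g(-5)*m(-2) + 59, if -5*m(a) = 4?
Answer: 347/5 ≈ 69.400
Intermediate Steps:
u = -¼ ≈ -0.25000
d(l) = l/(-¼ + l) (d(l) = (l + 0)/(l - ¼) = l/(-¼ + l))
m(a) = -⅘ (m(a) = -⅕*4 = -⅘)
g(k) = 13*k/5 (g(k) = k*(4*(2/3)/(-1 + 4*(2/3))) + k = k*(4*(2*(⅓))/(-1 + 4*(2*(⅓)))) + k = k*(4*(⅔)/(-1 + 4*(⅔))) + k = k*(4*(⅔)/(-1 + 8/3)) + k = k*(4*(⅔)/(5/3)) + k = k*(4*(⅔)*(⅗)) + k = k*(8/5) + k = 8*k/5 + k = 13*k/5)
g(-5)*m(-2) + 59 = ((13/5)*(-5))*(-⅘) + 59 = -13*(-⅘) + 59 = 52/5 + 59 = 347/5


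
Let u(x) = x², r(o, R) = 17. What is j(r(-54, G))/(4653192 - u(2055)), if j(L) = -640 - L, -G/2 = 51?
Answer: -219/143389 ≈ -0.0015273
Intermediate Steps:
G = -102 (G = -2*51 = -102)
j(r(-54, G))/(4653192 - u(2055)) = (-640 - 1*17)/(4653192 - 1*2055²) = (-640 - 17)/(4653192 - 1*4223025) = -657/(4653192 - 4223025) = -657/430167 = -657*1/430167 = -219/143389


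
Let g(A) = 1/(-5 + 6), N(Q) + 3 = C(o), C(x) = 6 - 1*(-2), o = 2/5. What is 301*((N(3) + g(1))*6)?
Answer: 10836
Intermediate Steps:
o = ⅖ (o = 2*(⅕) = ⅖ ≈ 0.40000)
C(x) = 8 (C(x) = 6 + 2 = 8)
N(Q) = 5 (N(Q) = -3 + 8 = 5)
g(A) = 1 (g(A) = 1/1 = 1)
301*((N(3) + g(1))*6) = 301*((5 + 1)*6) = 301*(6*6) = 301*36 = 10836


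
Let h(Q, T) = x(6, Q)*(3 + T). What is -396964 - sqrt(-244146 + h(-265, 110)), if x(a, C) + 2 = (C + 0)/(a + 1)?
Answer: -396964 - I*sqrt(12183843)/7 ≈ -3.9696e+5 - 498.65*I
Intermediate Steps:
x(a, C) = -2 + C/(1 + a) (x(a, C) = -2 + (C + 0)/(a + 1) = -2 + C/(1 + a))
h(Q, T) = (-2 + Q/7)*(3 + T) (h(Q, T) = ((-2 + Q - 2*6)/(1 + 6))*(3 + T) = ((-2 + Q - 12)/7)*(3 + T) = ((-14 + Q)/7)*(3 + T) = (-2 + Q/7)*(3 + T))
-396964 - sqrt(-244146 + h(-265, 110)) = -396964 - sqrt(-244146 + (-14 - 265)*(3 + 110)/7) = -396964 - sqrt(-244146 + (1/7)*(-279)*113) = -396964 - sqrt(-244146 - 31527/7) = -396964 - sqrt(-1740549/7) = -396964 - I*sqrt(12183843)/7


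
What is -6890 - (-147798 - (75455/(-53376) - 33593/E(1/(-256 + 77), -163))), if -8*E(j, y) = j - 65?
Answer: 21236760664733/155270784 ≈ 1.3677e+5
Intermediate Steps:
E(j, y) = 65/8 - j/8 (E(j, y) = -(j - 65)/8 = -(-65 + j)/8 = 65/8 - j/8)
-6890 - (-147798 - (75455/(-53376) - 33593/E(1/(-256 + 77), -163))) = -6890 - (-147798 - (75455/(-53376) - 33593/(65/8 - 1/(8*(-256 + 77))))) = -6890 - (-147798 - (75455*(-1/53376) - 33593/(65/8 - ⅛/(-179)))) = -6890 - (-147798 - (-75455/53376 - 33593/(65/8 - ⅛*(-1/179)))) = -6890 - (-147798 - (-75455/53376 - 33593/(65/8 + 1/1432))) = -6890 - (-147798 - (-75455/53376 - 33593/2909/358)) = -6890 - (-147798 - (-75455/53376 - 33593*358/2909)) = -6890 - (-147798 - (-75455/53376 - 12026294/2909)) = -6890 - (-147798 - 1*(-642134967139/155270784)) = -6890 - (-147798 + 642134967139/155270784) = -6890 - 1*(-22306576366493/155270784) = -6890 + 22306576366493/155270784 = 21236760664733/155270784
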